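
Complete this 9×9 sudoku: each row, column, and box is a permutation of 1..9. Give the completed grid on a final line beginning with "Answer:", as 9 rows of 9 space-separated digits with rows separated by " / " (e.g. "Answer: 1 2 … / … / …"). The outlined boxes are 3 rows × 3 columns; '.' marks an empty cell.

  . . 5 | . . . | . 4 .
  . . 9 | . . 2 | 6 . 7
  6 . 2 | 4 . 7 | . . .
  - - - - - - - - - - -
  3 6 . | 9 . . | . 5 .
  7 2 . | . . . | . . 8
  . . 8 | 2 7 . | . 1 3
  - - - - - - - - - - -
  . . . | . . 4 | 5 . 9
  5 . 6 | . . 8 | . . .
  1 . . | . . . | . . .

Step 1. [r1c1∈{8}] r1c1 is down to just 8 ⇒ r1c1=8.
Step 2. [r9c9∈{2,4,6}] across col 9, 6 lands solely at r9c9, so r9c9=6.
Step 3. [r2c4∈{1,3,5,8}] col 4 places 8 nowhere but r2c4 ⇒ r2c4=8.
Step 4. [r2c8∈{3}] only 3 remains possible at r2c8 ⇒ r2c8=3.
Step 5. [r4c6∈{1}] r4c6 is down to just 1 ⇒ r4c6=1.
Step 6. [r4c3∈{4}] r4c3 is down to just 4, so r4c3=4.
Step 7. [r1c2∈{1,3,7}] in row 1, 7 fits only at r1c2, so r1c2=7.
Step 8. [r6c6∈{5,6}] in row 6, 6 fits only at r6c6. So r6c6=6.
Step 9. [r3c2∈{1,3}] 3 has one home in box 1: r3c2, so r3c2=3.
Step 10. [r8c9∈{1,2,4}] col 9 places 4 nowhere but r8c9. So r8c9=4.
Step 11. [r8c7∈{1,2,3,7}] in box 9, 1 fits only at r8c7, so r8c7=1.
Step 12. [r9c7∈{2,3,7,8}] col 7 places 3 nowhere but r9c7, so r9c7=3.
Step 13. [r2c5∈{1,5}] row 2 places 5 nowhere but r2c5 ⇒ r2c5=5.
Step 14. [r9c3∈{7}] nothing but 7 survives at r9c3. So r9c3=7.
Step 15. [r9c2∈{4,8,9}] 4 has one home in row 9: r9c2, so r9c2=4.
Step 16. [r9c8∈{2,8}] across row 9, 8 lands solely at r9c8. So r9c8=8.
Step 17. [r3c8∈{9}] r3c8's peers cover all but 9, so r3c8=9.
Step 18. [r3c5∈{1}] nothing but 1 survives at r3c5 ⇒ r3c5=1.
Step 19. [r9c5∈{2,9}] in row 9, 2 fits only at r9c5. So r9c5=2.
Step 20. [r9c6∈{5,9}] r9c6 is the only open cell in row 9 admitting 9. So r9c6=9.
Step 21. [r8c5∈{3}] r8c5's peers cover all but 3 ⇒ r8c5=3.
Step 22. [r1c7∈{2}] nothing but 2 survives at r1c7. So r1c7=2.
Step 23. [r5c6∈{3,5}] in col 6, 5 fits only at r5c6 ⇒ r5c6=5.
Step 24. [r6c7∈{4,9}] in row 6, 4 fits only at r6c7. So r6c7=4.
Step 25. [r7c5∈{6}] r7c5 has the single candidate 6. So r7c5=6.
Step 26. [r8c4∈{7}] r8c4's peers cover all but 7, so r8c4=7.
Step 27. [r7c1∈{2}] r7c1's peers cover all but 2, so r7c1=2.
Step 28. [r6c2∈{5,9}] row 6 places 5 nowhere but r6c2 ⇒ r6c2=5.
Step 29. [r1c4∈{3,6}] r1c4 is the only open cell in row 1 admitting 6. So r1c4=6.
Step 30. [r5c8∈{6}] only 6 remains possible at r5c8. So r5c8=6.
Step 31. [r2c2∈{1}] nothing but 1 survives at r2c2 ⇒ r2c2=1.
Step 32. [r7c3∈{3}] only 3 remains possible at r7c3. So r7c3=3.
Step 33. [r9c4∈{5}] only 5 remains possible at r9c4. So r9c4=5.
Step 34. [r5c5∈{4}] r5c5's peers cover all but 4. So r5c5=4.
Step 35. [r7c8∈{7}] only 7 remains possible at r7c8 ⇒ r7c8=7.
Step 36. [r5c4∈{3}] r5c4 is down to just 3 ⇒ r5c4=3.
Step 37. [r5c7∈{9}] r5c7 is down to just 9 ⇒ r5c7=9.
Step 38. [r3c9∈{5}] nothing but 5 survives at r3c9, so r3c9=5.
Step 39. [r5c3∈{1}] r5c3's peers cover all but 1. So r5c3=1.
Step 40. [r3c7∈{8}] r3c7's peers cover all but 8. So r3c7=8.
Step 41. [r7c2∈{8}] r7c2 is down to just 8 ⇒ r7c2=8.
Step 42. [r4c7∈{7}] r4c7 has the single candidate 7. So r4c7=7.
Step 43. [r8c8∈{2}] r8c8's peers cover all but 2. So r8c8=2.
Step 44. [r6c1∈{9}] r6c1 has the single candidate 9. So r6c1=9.
Step 45. [r4c9∈{2}] only 2 remains possible at r4c9, so r4c9=2.
Step 46. [r1c5∈{9}] r1c5 is down to just 9 ⇒ r1c5=9.
Step 47. [r1c9∈{1}] r1c9's peers cover all but 1 ⇒ r1c9=1.
Step 48. [r4c5∈{8}] nothing but 8 survives at r4c5. So r4c5=8.
Step 49. [r7c4∈{1}] only 1 remains possible at r7c4 ⇒ r7c4=1.
Step 50. [r2c1∈{4}] r2c1's peers cover all but 4, so r2c1=4.
Step 51. [r8c2∈{9}] r8c2 has the single candidate 9, so r8c2=9.
Step 52. [r1c6∈{3}] r1c6 has the single candidate 3, so r1c6=3.

Answer: 8 7 5 6 9 3 2 4 1 / 4 1 9 8 5 2 6 3 7 / 6 3 2 4 1 7 8 9 5 / 3 6 4 9 8 1 7 5 2 / 7 2 1 3 4 5 9 6 8 / 9 5 8 2 7 6 4 1 3 / 2 8 3 1 6 4 5 7 9 / 5 9 6 7 3 8 1 2 4 / 1 4 7 5 2 9 3 8 6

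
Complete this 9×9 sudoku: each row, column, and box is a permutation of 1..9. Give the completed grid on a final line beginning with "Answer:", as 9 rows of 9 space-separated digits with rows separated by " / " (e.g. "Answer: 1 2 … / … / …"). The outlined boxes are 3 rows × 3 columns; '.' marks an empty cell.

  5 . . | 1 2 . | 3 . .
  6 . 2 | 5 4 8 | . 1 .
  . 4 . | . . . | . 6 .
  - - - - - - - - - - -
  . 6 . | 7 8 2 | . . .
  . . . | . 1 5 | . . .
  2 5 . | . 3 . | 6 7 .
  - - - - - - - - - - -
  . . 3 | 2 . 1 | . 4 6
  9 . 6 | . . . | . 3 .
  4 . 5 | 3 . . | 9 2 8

Step 1. [r6c3∈{1,4,8,9}] in row 6, 8 fits only at r6c3, so r6c3=8.
Step 2. [r2c7∈{7}] only 7 remains possible at r2c7 ⇒ r2c7=7.
Step 3. [r3c4∈{9}] r3c4's peers cover all but 9. So r3c4=9.
Step 4. [r3c5∈{7}] r3c5 has the single candidate 7 ⇒ r3c5=7.
Step 5. [r2c9∈{9}] r2c9's peers cover all but 9. So r2c9=9.
Step 6. [r7c7∈{5}] r7c7 is down to just 5. So r7c7=5.
Step 7. [r6c9∈{1,4}] row 6 places 1 nowhere but r6c9. So r6c9=1.
Step 8. [r4c7∈{4}] r4c7's peers cover all but 4 ⇒ r4c7=4.
Step 9. [r5c3∈{4,7,9}] across col 3, 4 lands solely at r5c3. So r5c3=4.
Step 10. [r8c2∈{1,2,7,8}] across row 8, 2 lands solely at r8c2. So r8c2=2.
Step 11. [r1c8∈{8}] r1c8's peers cover all but 8. So r1c8=8.
Step 12. [r3c1∈{1,3,8}] row 3 places 8 nowhere but r3c1 ⇒ r3c1=8.
Step 13. [r7c1∈{7}] nothing but 7 survives at r7c1 ⇒ r7c1=7.
Step 14. [r5c1∈{3}] r5c1 is down to just 3, so r5c1=3.
Step 15. [r9c6∈{6,7}] r9c6 is the only open cell in row 9 admitting 7, so r9c6=7.
Step 16. [r8c6∈{4}] r8c6 has the single candidate 4 ⇒ r8c6=4.
Step 17. [r4c8∈{5,9}] in col 8, 5 fits only at r4c8 ⇒ r4c8=5.
Step 18. [r4c3∈{1,9}] across row 4, 9 lands solely at r4c3. So r4c3=9.
Step 19. [r5c9∈{2}] r5c9 has the single candidate 2 ⇒ r5c9=2.
Step 20. [r1c3∈{7}] r1c3's peers cover all but 7, so r1c3=7.
Step 21. [r6c6∈{9}] nothing but 9 survives at r6c6, so r6c6=9.
Step 22. [r3c6∈{3}] only 3 remains possible at r3c6, so r3c6=3.
Step 23. [r9c2∈{1}] nothing but 1 survives at r9c2. So r9c2=1.
Step 24. [r8c7∈{1}] nothing but 1 survives at r8c7, so r8c7=1.
Step 25. [r7c2∈{8}] r7c2 is down to just 8, so r7c2=8.
Step 26. [r1c9∈{4}] r1c9's peers cover all but 4 ⇒ r1c9=4.
Step 27. [r3c9∈{5}] r3c9 is down to just 5, so r3c9=5.
Step 28. [r2c2∈{3}] only 3 remains possible at r2c2. So r2c2=3.
Step 29. [r8c5∈{5}] only 5 remains possible at r8c5 ⇒ r8c5=5.
Step 30. [r5c2∈{7}] r5c2 is down to just 7 ⇒ r5c2=7.
Step 31. [r9c5∈{6}] only 6 remains possible at r9c5. So r9c5=6.
Step 32. [r4c1∈{1}] r4c1's peers cover all but 1. So r4c1=1.
Step 33. [r1c2∈{9}] r1c2 is down to just 9, so r1c2=9.
Step 34. [r3c3∈{1}] only 1 remains possible at r3c3, so r3c3=1.
Step 35. [r8c9∈{7}] r8c9 is down to just 7. So r8c9=7.
Step 36. [r5c7∈{8}] r5c7's peers cover all but 8 ⇒ r5c7=8.
Step 37. [r7c5∈{9}] only 9 remains possible at r7c5, so r7c5=9.
Step 38. [r3c7∈{2}] r3c7's peers cover all but 2, so r3c7=2.
Step 39. [r5c4∈{6}] nothing but 6 survives at r5c4. So r5c4=6.
Step 40. [r5c8∈{9}] only 9 remains possible at r5c8 ⇒ r5c8=9.
Step 41. [r4c9∈{3}] nothing but 3 survives at r4c9, so r4c9=3.
Step 42. [r8c4∈{8}] r8c4 has the single candidate 8 ⇒ r8c4=8.
Step 43. [r1c6∈{6}] r1c6's peers cover all but 6. So r1c6=6.
Step 44. [r6c4∈{4}] only 4 remains possible at r6c4, so r6c4=4.

Answer: 5 9 7 1 2 6 3 8 4 / 6 3 2 5 4 8 7 1 9 / 8 4 1 9 7 3 2 6 5 / 1 6 9 7 8 2 4 5 3 / 3 7 4 6 1 5 8 9 2 / 2 5 8 4 3 9 6 7 1 / 7 8 3 2 9 1 5 4 6 / 9 2 6 8 5 4 1 3 7 / 4 1 5 3 6 7 9 2 8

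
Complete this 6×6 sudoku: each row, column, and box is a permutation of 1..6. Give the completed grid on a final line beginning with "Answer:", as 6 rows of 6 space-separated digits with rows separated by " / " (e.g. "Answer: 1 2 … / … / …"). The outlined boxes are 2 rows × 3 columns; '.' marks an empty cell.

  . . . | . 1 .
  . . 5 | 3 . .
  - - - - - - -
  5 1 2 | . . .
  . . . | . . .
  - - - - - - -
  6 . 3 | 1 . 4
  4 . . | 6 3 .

Step 1. [r3c4∈{4}] r3c4's peers cover all but 4 ⇒ r3c4=4.
Step 2. [r4c6∈{1,2,3,5,6}] 1 has one home in row 4: r4c6 ⇒ r4c6=1.
Step 3. [r3c5∈{6}] r3c5's peers cover all but 6 ⇒ r3c5=6.
Step 4. [r4c1∈{3}] only 3 remains possible at r4c1. So r4c1=3.
Step 5. [r1c1∈{2}] r1c1 is down to just 2, so r1c1=2.
Step 6. [r4c4∈{2,5}] in col 4, 2 fits only at r4c4, so r4c4=2.
Step 7. [r2c5∈{2,4}] col 5 places 4 nowhere but r2c5 ⇒ r2c5=4.
Step 8. [r2c2∈{6}] nothing but 6 survives at r2c2, so r2c2=6.
Step 9. [r5c5∈{2,5}] 2 has one home in col 5: r5c5. So r5c5=2.
Step 10. [r1c3∈{4}] nothing but 4 survives at r1c3 ⇒ r1c3=4.
Step 11. [r6c6∈{5}] r6c6's peers cover all but 5. So r6c6=5.
Step 12. [r1c2∈{3}] r1c2 is down to just 3 ⇒ r1c2=3.
Step 13. [r2c1∈{1}] r2c1 has the single candidate 1, so r2c1=1.
Step 14. [r6c2∈{2}] r6c2 has the single candidate 2 ⇒ r6c2=2.
Step 15. [r1c6∈{6}] only 6 remains possible at r1c6 ⇒ r1c6=6.
Step 16. [r6c3∈{1}] r6c3 has the single candidate 1 ⇒ r6c3=1.
Step 17. [r2c6∈{2}] r2c6 has the single candidate 2. So r2c6=2.
Step 18. [r4c5∈{5}] r4c5 has the single candidate 5 ⇒ r4c5=5.
Step 19. [r4c2∈{4}] nothing but 4 survives at r4c2. So r4c2=4.
Step 20. [r1c4∈{5}] r1c4 is down to just 5, so r1c4=5.
Step 21. [r5c2∈{5}] r5c2's peers cover all but 5. So r5c2=5.
Step 22. [r3c6∈{3}] r3c6 has the single candidate 3 ⇒ r3c6=3.
Step 23. [r4c3∈{6}] nothing but 6 survives at r4c3. So r4c3=6.

Answer: 2 3 4 5 1 6 / 1 6 5 3 4 2 / 5 1 2 4 6 3 / 3 4 6 2 5 1 / 6 5 3 1 2 4 / 4 2 1 6 3 5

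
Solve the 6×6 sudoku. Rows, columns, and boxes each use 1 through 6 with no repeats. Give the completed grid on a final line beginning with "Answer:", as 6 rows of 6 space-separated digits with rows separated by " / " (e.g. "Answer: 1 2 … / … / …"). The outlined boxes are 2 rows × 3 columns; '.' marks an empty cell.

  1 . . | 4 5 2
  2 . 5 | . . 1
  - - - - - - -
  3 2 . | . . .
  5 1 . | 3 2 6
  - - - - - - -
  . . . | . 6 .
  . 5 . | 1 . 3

Step 1. [r5c1∈{4}] r5c1 has the single candidate 4, so r5c1=4.
Step 2. [r3c6∈{4,5}] across col 6, 4 lands solely at r3c6, so r3c6=4.
Step 3. [r5c2∈{3}] r5c2 is down to just 3 ⇒ r5c2=3.
Step 4. [r3c3∈{6}] r3c3 has the single candidate 6, so r3c3=6.
Step 5. [r5c4∈{2,5}] across col 4, 2 lands solely at r5c4. So r5c4=2.
Step 6. [r2c4∈{6}] r2c4's peers cover all but 6, so r2c4=6.
Step 7. [r3c5∈{1}] nothing but 1 survives at r3c5, so r3c5=1.
Step 8. [r5c3∈{1}] only 1 remains possible at r5c3 ⇒ r5c3=1.
Step 9. [r6c1∈{6}] r6c1's peers cover all but 6. So r6c1=6.
Step 10. [r2c2∈{4}] nothing but 4 survives at r2c2 ⇒ r2c2=4.
Step 11. [r1c3∈{3}] r1c3 is down to just 3, so r1c3=3.
Step 12. [r1c2∈{6}] r1c2's peers cover all but 6, so r1c2=6.
Step 13. [r5c6∈{5}] r5c6 has the single candidate 5, so r5c6=5.
Step 14. [r6c5∈{4}] r6c5 has the single candidate 4, so r6c5=4.
Step 15. [r6c3∈{2}] only 2 remains possible at r6c3. So r6c3=2.
Step 16. [r3c4∈{5}] r3c4 has the single candidate 5 ⇒ r3c4=5.
Step 17. [r4c3∈{4}] nothing but 4 survives at r4c3 ⇒ r4c3=4.
Step 18. [r2c5∈{3}] nothing but 3 survives at r2c5. So r2c5=3.

Answer: 1 6 3 4 5 2 / 2 4 5 6 3 1 / 3 2 6 5 1 4 / 5 1 4 3 2 6 / 4 3 1 2 6 5 / 6 5 2 1 4 3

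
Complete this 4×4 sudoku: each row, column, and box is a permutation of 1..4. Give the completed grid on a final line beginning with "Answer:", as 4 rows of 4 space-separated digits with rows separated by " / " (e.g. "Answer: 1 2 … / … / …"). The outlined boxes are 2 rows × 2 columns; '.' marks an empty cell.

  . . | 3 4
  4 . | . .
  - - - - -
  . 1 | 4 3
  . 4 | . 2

Step 1. [r1c2∈{2}] r1c2 has the single candidate 2. So r1c2=2.
Step 2. [r2c4∈{1}] nothing but 1 survives at r2c4. So r2c4=1.
Step 3. [r2c3∈{2}] r2c3 is down to just 2, so r2c3=2.
Step 4. [r4c3∈{1}] only 1 remains possible at r4c3, so r4c3=1.
Step 5. [r2c2∈{3}] nothing but 3 survives at r2c2 ⇒ r2c2=3.
Step 6. [r4c1∈{3}] only 3 remains possible at r4c1, so r4c1=3.
Step 7. [r3c1∈{2}] r3c1 is down to just 2. So r3c1=2.
Step 8. [r1c1∈{1}] r1c1 is down to just 1. So r1c1=1.

Answer: 1 2 3 4 / 4 3 2 1 / 2 1 4 3 / 3 4 1 2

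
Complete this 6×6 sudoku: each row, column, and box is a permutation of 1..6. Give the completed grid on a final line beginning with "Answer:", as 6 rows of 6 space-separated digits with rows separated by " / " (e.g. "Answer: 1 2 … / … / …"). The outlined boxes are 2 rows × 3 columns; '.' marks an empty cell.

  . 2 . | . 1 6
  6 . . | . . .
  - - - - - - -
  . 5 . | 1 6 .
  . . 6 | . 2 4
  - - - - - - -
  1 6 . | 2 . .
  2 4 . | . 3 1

Step 1. [r1c1∈{3,4,5}] across col 1, 5 lands solely at r1c1 ⇒ r1c1=5.
Step 2. [r5c3∈{3,5}] across row 5, 3 lands solely at r5c3. So r5c3=3.
Step 3. [r2c2∈{1,3}] in box 1, 3 fits only at r2c2, so r2c2=3.
Step 4. [r1c3∈{4}] r1c3 has the single candidate 4, so r1c3=4.
Step 5. [r4c4∈{3,5}] r4c4 is the only open cell in row 4 admitting 5, so r4c4=5.
Step 6. [r5c5∈{4,5}] across row 5, 4 lands solely at r5c5. So r5c5=4.
Step 7. [r2c6∈{2,5}] 2 has one home in row 2: r2c6 ⇒ r2c6=2.
Step 8. [r3c6∈{3}] r3c6's peers cover all but 3 ⇒ r3c6=3.
Step 9. [r1c4∈{3}] only 3 remains possible at r1c4. So r1c4=3.
Step 10. [r4c1∈{3}] r4c1 has the single candidate 3, so r4c1=3.
Step 11. [r4c2∈{1}] nothing but 1 survives at r4c2. So r4c2=1.
Step 12. [r3c3∈{2}] only 2 remains possible at r3c3. So r3c3=2.
Step 13. [r2c5∈{5}] r2c5 has the single candidate 5. So r2c5=5.
Step 14. [r5c6∈{5}] nothing but 5 survives at r5c6. So r5c6=5.
Step 15. [r6c4∈{6}] r6c4 has the single candidate 6 ⇒ r6c4=6.
Step 16. [r2c3∈{1}] nothing but 1 survives at r2c3, so r2c3=1.
Step 17. [r6c3∈{5}] r6c3's peers cover all but 5 ⇒ r6c3=5.
Step 18. [r2c4∈{4}] r2c4's peers cover all but 4, so r2c4=4.
Step 19. [r3c1∈{4}] only 4 remains possible at r3c1 ⇒ r3c1=4.

Answer: 5 2 4 3 1 6 / 6 3 1 4 5 2 / 4 5 2 1 6 3 / 3 1 6 5 2 4 / 1 6 3 2 4 5 / 2 4 5 6 3 1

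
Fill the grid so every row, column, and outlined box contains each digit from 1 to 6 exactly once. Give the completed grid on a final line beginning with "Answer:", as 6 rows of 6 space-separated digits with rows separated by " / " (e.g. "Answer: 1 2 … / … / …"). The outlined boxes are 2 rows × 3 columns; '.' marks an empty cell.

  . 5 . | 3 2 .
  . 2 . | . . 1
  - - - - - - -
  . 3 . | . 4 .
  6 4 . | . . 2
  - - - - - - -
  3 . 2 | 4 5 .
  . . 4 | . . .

Step 1. [r5c6∈{6}] nothing but 6 survives at r5c6, so r5c6=6.
Step 2. [r3c6∈{5}] only 5 remains possible at r3c6 ⇒ r3c6=5.
Step 3. [r4c4∈{1}] only 1 remains possible at r4c4 ⇒ r4c4=1.
Step 4. [r6c5∈{1,3}] col 5 places 1 nowhere but r6c5. So r6c5=1.
Step 5. [r2c5∈{6}] r2c5 is down to just 6. So r2c5=6.
Step 6. [r3c3∈{1}] r3c3's peers cover all but 1, so r3c3=1.
Step 7. [r2c1∈{4}] only 4 remains possible at r2c1. So r2c1=4.
Step 8. [r2c4∈{5}] only 5 remains possible at r2c4. So r2c4=5.
Step 9. [r4c5∈{3}] nothing but 3 survives at r4c5 ⇒ r4c5=3.
Step 10. [r1c3∈{6}] nothing but 6 survives at r1c3, so r1c3=6.
Step 11. [r6c2∈{6}] r6c2 has the single candidate 6, so r6c2=6.
Step 12. [r1c1∈{1}] only 1 remains possible at r1c1. So r1c1=1.
Step 13. [r5c2∈{1}] nothing but 1 survives at r5c2, so r5c2=1.
Step 14. [r4c3∈{5}] only 5 remains possible at r4c3. So r4c3=5.
Step 15. [r6c6∈{3}] r6c6's peers cover all but 3 ⇒ r6c6=3.
Step 16. [r3c1∈{2}] r3c1's peers cover all but 2 ⇒ r3c1=2.
Step 17. [r3c4∈{6}] nothing but 6 survives at r3c4 ⇒ r3c4=6.
Step 18. [r1c6∈{4}] r1c6 is down to just 4, so r1c6=4.
Step 19. [r6c4∈{2}] r6c4's peers cover all but 2 ⇒ r6c4=2.
Step 20. [r2c3∈{3}] r2c3 has the single candidate 3, so r2c3=3.
Step 21. [r6c1∈{5}] r6c1 is down to just 5 ⇒ r6c1=5.

Answer: 1 5 6 3 2 4 / 4 2 3 5 6 1 / 2 3 1 6 4 5 / 6 4 5 1 3 2 / 3 1 2 4 5 6 / 5 6 4 2 1 3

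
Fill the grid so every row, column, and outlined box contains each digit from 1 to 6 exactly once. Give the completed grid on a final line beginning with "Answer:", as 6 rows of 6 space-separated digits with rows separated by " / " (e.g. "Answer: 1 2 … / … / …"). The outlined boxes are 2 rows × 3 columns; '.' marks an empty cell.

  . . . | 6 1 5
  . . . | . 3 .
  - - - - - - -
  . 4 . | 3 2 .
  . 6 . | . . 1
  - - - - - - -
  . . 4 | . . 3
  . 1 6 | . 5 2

Step 1. [r2c4∈{2,4}] in col 4, 2 fits only at r2c4. So r2c4=2.
Step 2. [r2c2∈{5}] nothing but 5 survives at r2c2 ⇒ r2c2=5.
Step 3. [r4c4∈{4,5}] r4c4 is the only open cell in col 4 admitting 5. So r4c4=5.
Step 4. [r1c1∈{2,3,4}] row 1 places 4 nowhere but r1c1, so r1c1=4.
Step 5. [r2c3∈{1}] nothing but 1 survives at r2c3. So r2c3=1.
Step 6. [r5c1∈{2,5}] across row 5, 5 lands solely at r5c1 ⇒ r5c1=5.
Step 7. [r4c1∈{2,3}] r4c1 is the only open cell in col 1 admitting 2. So r4c1=2.
Step 8. [r1c2∈{2,3}] 3 has one home in col 2: r1c2. So r1c2=3.
Step 9. [r3c1∈{1}] r3c1's peers cover all but 1. So r3c1=1.
Step 10. [r6c4∈{4}] only 4 remains possible at r6c4 ⇒ r6c4=4.
Step 11. [r2c1∈{6}] only 6 remains possible at r2c1. So r2c1=6.
Step 12. [r4c5∈{4}] r4c5 has the single candidate 4, so r4c5=4.
Step 13. [r3c3∈{5}] only 5 remains possible at r3c3, so r3c3=5.
Step 14. [r4c3∈{3}] nothing but 3 survives at r4c3, so r4c3=3.
Step 15. [r6c1∈{3}] only 3 remains possible at r6c1. So r6c1=3.
Step 16. [r1c3∈{2}] r1c3 is down to just 2, so r1c3=2.
Step 17. [r3c6∈{6}] only 6 remains possible at r3c6. So r3c6=6.
Step 18. [r5c2∈{2}] r5c2 is down to just 2. So r5c2=2.
Step 19. [r5c4∈{1}] only 1 remains possible at r5c4, so r5c4=1.
Step 20. [r5c5∈{6}] r5c5's peers cover all but 6. So r5c5=6.
Step 21. [r2c6∈{4}] r2c6 has the single candidate 4, so r2c6=4.

Answer: 4 3 2 6 1 5 / 6 5 1 2 3 4 / 1 4 5 3 2 6 / 2 6 3 5 4 1 / 5 2 4 1 6 3 / 3 1 6 4 5 2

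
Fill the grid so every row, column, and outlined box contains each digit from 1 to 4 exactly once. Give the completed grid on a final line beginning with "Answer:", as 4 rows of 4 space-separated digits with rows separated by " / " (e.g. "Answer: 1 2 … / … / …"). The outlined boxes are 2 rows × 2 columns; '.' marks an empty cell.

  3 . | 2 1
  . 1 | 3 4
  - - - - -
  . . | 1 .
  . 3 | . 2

Step 1. [r3c2∈{2,4}] in col 2, 2 fits only at r3c2, so r3c2=2.
Step 2. [r3c1∈{4}] r3c1 is down to just 4, so r3c1=4.
Step 3. [r1c2∈{4}] r1c2 is down to just 4, so r1c2=4.
Step 4. [r4c3∈{4}] only 4 remains possible at r4c3, so r4c3=4.
Step 5. [r3c4∈{3}] r3c4 has the single candidate 3, so r3c4=3.
Step 6. [r4c1∈{1}] r4c1's peers cover all but 1. So r4c1=1.
Step 7. [r2c1∈{2}] nothing but 2 survives at r2c1 ⇒ r2c1=2.

Answer: 3 4 2 1 / 2 1 3 4 / 4 2 1 3 / 1 3 4 2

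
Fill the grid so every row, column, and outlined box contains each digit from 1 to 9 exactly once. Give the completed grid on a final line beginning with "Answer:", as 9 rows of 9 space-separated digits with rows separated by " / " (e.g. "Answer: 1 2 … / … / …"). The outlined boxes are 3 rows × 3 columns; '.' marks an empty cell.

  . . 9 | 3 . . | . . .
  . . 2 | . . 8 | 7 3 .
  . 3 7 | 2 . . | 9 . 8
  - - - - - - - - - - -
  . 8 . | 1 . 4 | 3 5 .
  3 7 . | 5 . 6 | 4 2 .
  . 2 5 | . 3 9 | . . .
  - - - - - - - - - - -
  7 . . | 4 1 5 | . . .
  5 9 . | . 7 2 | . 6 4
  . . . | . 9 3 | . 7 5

Step 1. [r7c2∈{6}] r7c2 is down to just 6. So r7c2=6.
Step 2. [r6c1∈{1,4,6}] across row 6, 4 lands solely at r6c1 ⇒ r6c1=4.
Step 3. [r1c7∈{1,2,5,6}] across col 7, 5 lands solely at r1c7 ⇒ r1c7=5.
Step 4. [r8c4∈{8}] nothing but 8 survives at r8c4 ⇒ r8c4=8.
Step 5. [r6c7∈{1,6,8}] r6c7 is the only open cell in col 7 admitting 6 ⇒ r6c7=6.
Step 6. [r1c1∈{1,6,8}] 8 has one home in row 1: r1c1 ⇒ r1c1=8.
Step 7. [r1c9∈{1,2,6}] in row 1, 2 fits only at r1c9. So r1c9=2.
Step 8. [r1c5∈{4,6}] r1c5 is the only open cell in row 1 admitting 6, so r1c5=6.
Step 9. [r3c6∈{1}] r3c6's peers cover all but 1. So r3c6=1.
Step 10. [r5c3∈{1}] r5c3 is down to just 1, so r5c3=1.
Step 11. [r2c2∈{1,4,5}] 5 has one home in col 2: r2c2, so r2c2=5.
Step 12. [r1c2∈{1,4}] r1c2 is the only open cell in box 1 admitting 4, so r1c2=4.
Step 13. [r2c1∈{1,6}] box 1 places 1 nowhere but r2c1 ⇒ r2c1=1.
Step 14. [r4c9∈{7,9}] r4c9 is the only open cell in row 4 admitting 7, so r4c9=7.
Step 15. [r7c7∈{2,8}] across row 7, 2 lands solely at r7c7. So r7c7=2.
Step 16. [r9c7∈{1,8}] r9c7 is the only open cell in col 7 admitting 8. So r9c7=8.
Step 17. [r7c9∈{3,9}] in col 9, 3 fits only at r7c9, so r7c9=3.
Step 18. [r3c5∈{4,5}] r3c5 is the only open cell in row 3 admitting 5, so r3c5=5.
Step 19. [r3c1∈{6}] r3c1 is down to just 6, so r3c1=6.
Step 20. [r1c8∈{1}] nothing but 1 survives at r1c8, so r1c8=1.
Step 21. [r4c1∈{9}] r4c1 is down to just 9, so r4c1=9.
Step 22. [r6c9∈{1}] r6c9 is down to just 1. So r6c9=1.
Step 23. [r2c5∈{4}] nothing but 4 survives at r2c5. So r2c5=4.
Step 24. [r9c1∈{2}] r9c1 has the single candidate 2 ⇒ r9c1=2.
Step 25. [r2c4∈{9}] nothing but 9 survives at r2c4. So r2c4=9.
Step 26. [r9c3∈{4}] nothing but 4 survives at r9c3. So r9c3=4.
Step 27. [r5c9∈{9}] r5c9 has the single candidate 9, so r5c9=9.
Step 28. [r1c6∈{7}] nothing but 7 survives at r1c6. So r1c6=7.
Step 29. [r4c5∈{2}] only 2 remains possible at r4c5, so r4c5=2.
Step 30. [r6c4∈{7}] r6c4's peers cover all but 7 ⇒ r6c4=7.
Step 31. [r7c8∈{9}] nothing but 9 survives at r7c8, so r7c8=9.
Step 32. [r9c4∈{6}] only 6 remains possible at r9c4. So r9c4=6.
Step 33. [r3c8∈{4}] nothing but 4 survives at r3c8 ⇒ r3c8=4.
Step 34. [r5c5∈{8}] r5c5's peers cover all but 8 ⇒ r5c5=8.
Step 35. [r8c7∈{1}] r8c7 has the single candidate 1. So r8c7=1.
Step 36. [r4c3∈{6}] only 6 remains possible at r4c3, so r4c3=6.
Step 37. [r8c3∈{3}] r8c3's peers cover all but 3 ⇒ r8c3=3.
Step 38. [r6c8∈{8}] only 8 remains possible at r6c8 ⇒ r6c8=8.
Step 39. [r2c9∈{6}] r2c9 is down to just 6. So r2c9=6.
Step 40. [r9c2∈{1}] r9c2 is down to just 1, so r9c2=1.
Step 41. [r7c3∈{8}] r7c3 is down to just 8 ⇒ r7c3=8.

Answer: 8 4 9 3 6 7 5 1 2 / 1 5 2 9 4 8 7 3 6 / 6 3 7 2 5 1 9 4 8 / 9 8 6 1 2 4 3 5 7 / 3 7 1 5 8 6 4 2 9 / 4 2 5 7 3 9 6 8 1 / 7 6 8 4 1 5 2 9 3 / 5 9 3 8 7 2 1 6 4 / 2 1 4 6 9 3 8 7 5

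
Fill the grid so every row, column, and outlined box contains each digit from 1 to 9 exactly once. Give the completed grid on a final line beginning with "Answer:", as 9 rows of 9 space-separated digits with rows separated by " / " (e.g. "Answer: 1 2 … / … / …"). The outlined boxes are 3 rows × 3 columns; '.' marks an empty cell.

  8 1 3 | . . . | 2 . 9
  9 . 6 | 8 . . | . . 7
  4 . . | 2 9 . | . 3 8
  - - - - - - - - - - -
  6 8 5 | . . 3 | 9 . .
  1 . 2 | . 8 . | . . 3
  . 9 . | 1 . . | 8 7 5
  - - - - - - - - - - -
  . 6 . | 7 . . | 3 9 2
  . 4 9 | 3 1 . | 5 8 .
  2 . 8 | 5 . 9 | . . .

Step 1. [r4c4∈{4}] r4c4 is down to just 4. So r4c4=4.
Step 2. [r1c4∈{6}] only 6 remains possible at r1c4. So r1c4=6.
Step 3. [r5c6∈{5,6,7}] r5c6 is the only open cell in row 5 admitting 5. So r5c6=5.
Step 4. [r9c9∈{1,4,6}] 4 has one home in col 9: r9c9, so r9c9=4.
Step 5. [r9c5∈{6}] r9c5 has the single candidate 6 ⇒ r9c5=6.
Step 6. [r7c5∈{4}] r7c5 is down to just 4, so r7c5=4.
Step 7. [r9c8∈{1}] r9c8 has the single candidate 1 ⇒ r9c8=1.
Step 8. [r4c5∈{2,7}] row 4 places 7 nowhere but r4c5 ⇒ r4c5=7.
Step 9. [r3c7∈{1,6}] in row 3, 6 fits only at r3c7. So r3c7=6.
Step 10. [r2c7∈{1,4}] across col 7, 1 lands solely at r2c7 ⇒ r2c7=1.
Step 11. [r3c3∈{7}] r3c3 is down to just 7. So r3c3=7.
Step 12. [r1c5∈{5}] r1c5 is down to just 5. So r1c5=5.
Step 13. [r1c8∈{4}] nothing but 4 survives at r1c8 ⇒ r1c8=4.
Step 14. [r3c2∈{5}] nothing but 5 survives at r3c2, so r3c2=5.
Step 15. [r9c7∈{7}] r9c7's peers cover all but 7, so r9c7=7.
Step 16. [r8c6∈{2}] nothing but 2 survives at r8c6. So r8c6=2.
Step 17. [r6c6∈{6}] r6c6's peers cover all but 6, so r6c6=6.
Step 18. [r6c3∈{4}] nothing but 4 survives at r6c3. So r6c3=4.
Step 19. [r5c2∈{7}] r5c2 is down to just 7 ⇒ r5c2=7.
Step 20. [r5c4∈{9}] r5c4's peers cover all but 9 ⇒ r5c4=9.
Step 21. [r6c1∈{3}] nothing but 3 survives at r6c1. So r6c1=3.
Step 22. [r2c8∈{5}] r2c8's peers cover all but 5, so r2c8=5.
Step 23. [r8c9∈{6}] nothing but 6 survives at r8c9. So r8c9=6.
Step 24. [r4c8∈{2}] r4c8's peers cover all but 2. So r4c8=2.
Step 25. [r5c7∈{4}] r5c7's peers cover all but 4, so r5c7=4.
Step 26. [r1c6∈{7}] nothing but 7 survives at r1c6 ⇒ r1c6=7.
Step 27. [r2c6∈{4}] nothing but 4 survives at r2c6, so r2c6=4.
Step 28. [r7c1∈{5}] r7c1 has the single candidate 5 ⇒ r7c1=5.
Step 29. [r2c5∈{3}] r2c5's peers cover all but 3, so r2c5=3.
Step 30. [r3c6∈{1}] r3c6's peers cover all but 1, so r3c6=1.
Step 31. [r9c2∈{3}] r9c2 is down to just 3, so r9c2=3.
Step 32. [r7c6∈{8}] r7c6's peers cover all but 8. So r7c6=8.
Step 33. [r4c9∈{1}] r4c9 has the single candidate 1. So r4c9=1.
Step 34. [r6c5∈{2}] r6c5's peers cover all but 2. So r6c5=2.
Step 35. [r8c1∈{7}] r8c1's peers cover all but 7 ⇒ r8c1=7.
Step 36. [r7c3∈{1}] r7c3 has the single candidate 1. So r7c3=1.
Step 37. [r2c2∈{2}] r2c2's peers cover all but 2. So r2c2=2.
Step 38. [r5c8∈{6}] only 6 remains possible at r5c8. So r5c8=6.

Answer: 8 1 3 6 5 7 2 4 9 / 9 2 6 8 3 4 1 5 7 / 4 5 7 2 9 1 6 3 8 / 6 8 5 4 7 3 9 2 1 / 1 7 2 9 8 5 4 6 3 / 3 9 4 1 2 6 8 7 5 / 5 6 1 7 4 8 3 9 2 / 7 4 9 3 1 2 5 8 6 / 2 3 8 5 6 9 7 1 4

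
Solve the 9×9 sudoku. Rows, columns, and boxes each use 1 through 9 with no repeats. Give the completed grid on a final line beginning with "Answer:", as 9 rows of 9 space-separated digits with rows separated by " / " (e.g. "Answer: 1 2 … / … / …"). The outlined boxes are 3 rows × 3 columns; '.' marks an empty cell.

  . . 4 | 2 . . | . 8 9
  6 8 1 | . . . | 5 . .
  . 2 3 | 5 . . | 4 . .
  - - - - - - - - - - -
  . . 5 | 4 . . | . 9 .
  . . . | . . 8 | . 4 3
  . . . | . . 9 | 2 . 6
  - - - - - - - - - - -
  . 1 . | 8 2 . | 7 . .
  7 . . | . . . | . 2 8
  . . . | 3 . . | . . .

Step 1. [r5c7∈{1}] nothing but 1 survives at r5c7, so r5c7=1.
Step 2. [r1c2∈{5,7}] in box 1, 7 fits only at r1c2, so r1c2=7.
Step 3. [r4c6∈{1,2,3,6,7}] across col 6, 2 lands solely at r4c6, so r4c6=2.
Step 4. [r5c5∈{5,6,7}] in row 5, 5 fits only at r5c5. So r5c5=5.
Step 5. [r3c1∈{9}] r3c1 is down to just 9. So r3c1=9.
Step 6. [r7c3∈{6,9}] across row 7, 9 lands solely at r7c3 ⇒ r7c3=9.
Step 7. [r8c3∈{6}] only 6 remains possible at r8c3 ⇒ r8c3=6.
Step 8. [r4c9∈{7}] nothing but 7 survives at r4c9 ⇒ r4c9=7.
Step 9. [r3c9∈{1}] r3c9 has the single candidate 1 ⇒ r3c9=1.
Step 10. [r9c8∈{1,5,6}] across col 8, 1 lands solely at r9c8 ⇒ r9c8=1.
Step 11. [r5c4∈{6,7}] across col 4, 6 lands solely at r5c4, so r5c4=6.
Step 12. [r5c1∈{2}] r5c1 is down to just 2, so r5c1=2.
Step 13. [r3c5∈{6,7,8}] in row 3, 8 fits only at r3c5. So r3c5=8.
Step 14. [r1c1∈{5}] r1c1's peers cover all but 5, so r1c1=5.
Step 15. [r6c8∈{5}] r6c8 has the single candidate 5, so r6c8=5.
Step 16. [r9c1∈{4,8}] r9c2 and r9c9 in row 9 both hold exactly {4,5}; those values are spoken for, so r9c1≠4.
Step 17. [r9c1∈{8}] r9c1 is down to just 8, so r9c1=8.
Step 18. [r9c6∈{4,5,6,7}] row 9 has a naked pair {4,5} at r9c2 and r9c9 ⇒ r9c6≠5.
Step 19. [r5c3∈{7}] r5c3 has the single candidate 7 ⇒ r5c3=7.
Step 20. [r4c2∈{3,6}] r4c2 is the only open cell in row 4 admitting 6, so r4c2=6.
Step 21. [r2c5∈{3,4,7,9}] 3 in box 5 is pinned to col 5. So r2c5≠3.
Step 22. [r1c5∈{1,3,6}] the only places for 3 in box 5 are along col 5, so r1c5≠3.
Step 23. [r9c5∈{4,6,7,9}] row 9 has a naked pair {4,5} at r9c2 and r9c9, so r9c5≠4.
Step 24. [r9c6∈{4,6,7}] r9c2 and r9c9 in row 9 both hold exactly {4,5}; those values are spoken for ⇒ r9c6≠4.
Step 25. [r1c6∈{1,3,6}] col 6 has a naked pair {6,7} at r3c6 and r9c6 ⇒ r1c6≠6.
Step 26. [r7c6∈{4,5,6}] r3c6 and r9c6 in col 6 both hold exactly {6,7}; those values are spoken for. So r7c6≠6.
Step 27. [r7c8∈{3,6}] in row 7, 6 fits only at r7c8. So r7c8=6.
Step 28. [r7c1∈{3,4}] across row 7, 3 lands solely at r7c1, so r7c1=3.
Step 29. [r2c8∈{3,7}] col 8 places 3 nowhere but r2c8, so r2c8=3.
Step 30. [r3c6∈{6,7}] r3c6 is the only open cell in row 3 admitting 6, so r3c6=6.
Step 31. [r1c5∈{1}] r1c5's peers cover all but 1. So r1c5=1.
Step 32. [r8c6∈{1,4,5}] 1 has one home in col 6: r8c6, so r8c6=1.
Step 33. [r8c4∈{9}] r8c4 is down to just 9. So r8c4=9.
Step 34. [r8c5∈{4}] r8c5 has the single candidate 4, so r8c5=4.
Step 35. [r2c4∈{7}] nothing but 7 survives at r2c4, so r2c4=7.
Step 36. [r9c2∈{4,5}] 4 has one home in box 7: r9c2, so r9c2=4.
Step 37. [r6c5∈{3,7}] r6c5 is the only open cell in row 6 admitting 7. So r6c5=7.
Step 38. [r6c1∈{1,4}] row 6 places 4 nowhere but r6c1 ⇒ r6c1=4.
Step 39. [r9c9∈{5}] r9c9's peers cover all but 5, so r9c9=5.
Step 40. [r2c5∈{9}] r2c5 is down to just 9. So r2c5=9.
Step 41. [r9c7∈{9}] r9c7's peers cover all but 9 ⇒ r9c7=9.
Step 42. [r4c1∈{1}] only 1 remains possible at r4c1. So r4c1=1.
Step 43. [r6c2∈{3}] only 3 remains possible at r6c2 ⇒ r6c2=3.
Step 44. [r1c7∈{6}] only 6 remains possible at r1c7 ⇒ r1c7=6.
Step 45. [r6c3∈{8}] r6c3 is down to just 8 ⇒ r6c3=8.
Step 46. [r7c6∈{5}] r7c6 has the single candidate 5 ⇒ r7c6=5.
Step 47. [r1c6∈{3}] only 3 remains possible at r1c6 ⇒ r1c6=3.
Step 48. [r4c5∈{3}] r4c5 has the single candidate 3 ⇒ r4c5=3.
Step 49. [r2c6∈{4}] nothing but 4 survives at r2c6. So r2c6=4.
Step 50. [r9c3∈{2}] r9c3's peers cover all but 2, so r9c3=2.
Step 51. [r2c9∈{2}] only 2 remains possible at r2c9 ⇒ r2c9=2.
Step 52. [r9c5∈{6}] r9c5 has the single candidate 6. So r9c5=6.
Step 53. [r9c6∈{7}] only 7 remains possible at r9c6. So r9c6=7.
Step 54. [r3c8∈{7}] nothing but 7 survives at r3c8. So r3c8=7.
Step 55. [r5c2∈{9}] nothing but 9 survives at r5c2. So r5c2=9.
Step 56. [r7c9∈{4}] r7c9 has the single candidate 4, so r7c9=4.
Step 57. [r8c2∈{5}] r8c2's peers cover all but 5 ⇒ r8c2=5.
Step 58. [r4c7∈{8}] only 8 remains possible at r4c7. So r4c7=8.
Step 59. [r6c4∈{1}] r6c4's peers cover all but 1. So r6c4=1.
Step 60. [r8c7∈{3}] r8c7 has the single candidate 3, so r8c7=3.

Answer: 5 7 4 2 1 3 6 8 9 / 6 8 1 7 9 4 5 3 2 / 9 2 3 5 8 6 4 7 1 / 1 6 5 4 3 2 8 9 7 / 2 9 7 6 5 8 1 4 3 / 4 3 8 1 7 9 2 5 6 / 3 1 9 8 2 5 7 6 4 / 7 5 6 9 4 1 3 2 8 / 8 4 2 3 6 7 9 1 5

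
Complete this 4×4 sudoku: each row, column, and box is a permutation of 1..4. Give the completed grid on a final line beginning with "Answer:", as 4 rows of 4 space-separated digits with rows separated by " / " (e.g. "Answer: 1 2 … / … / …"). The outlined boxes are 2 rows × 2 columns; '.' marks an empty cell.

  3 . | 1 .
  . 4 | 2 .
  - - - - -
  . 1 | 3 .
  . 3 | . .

Step 1. [r4c3∈{4}] r4c3's peers cover all but 4, so r4c3=4.
Step 2. [r4c1∈{2}] r4c1 is down to just 2 ⇒ r4c1=2.
Step 3. [r1c4∈{4}] only 4 remains possible at r1c4, so r1c4=4.
Step 4. [r4c4∈{1}] r4c4 is down to just 1 ⇒ r4c4=1.
Step 5. [r3c4∈{2}] only 2 remains possible at r3c4. So r3c4=2.
Step 6. [r3c1∈{4}] r3c1 is down to just 4, so r3c1=4.
Step 7. [r1c2∈{2}] nothing but 2 survives at r1c2. So r1c2=2.
Step 8. [r2c1∈{1}] r2c1's peers cover all but 1. So r2c1=1.
Step 9. [r2c4∈{3}] r2c4 is down to just 3, so r2c4=3.

Answer: 3 2 1 4 / 1 4 2 3 / 4 1 3 2 / 2 3 4 1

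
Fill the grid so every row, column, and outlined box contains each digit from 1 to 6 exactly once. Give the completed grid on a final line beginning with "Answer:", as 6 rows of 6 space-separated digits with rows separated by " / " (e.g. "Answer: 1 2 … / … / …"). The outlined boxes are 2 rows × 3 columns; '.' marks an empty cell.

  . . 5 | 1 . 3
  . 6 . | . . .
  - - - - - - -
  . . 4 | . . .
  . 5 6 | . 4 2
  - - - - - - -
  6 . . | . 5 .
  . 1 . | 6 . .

Step 1. [r2c5∈{2}] r2c5's peers cover all but 2, so r2c5=2.
Step 2. [r5c4∈{2,3,4}] across col 4, 2 lands solely at r5c4. So r5c4=2.
Step 3. [r5c3∈{3}] r5c3 has the single candidate 3, so r5c3=3.
Step 4. [r3c2∈{2,3}] in col 2, 3 fits only at r3c2 ⇒ r3c2=3.
Step 5. [r3c5∈{1,6}] across col 5, 1 lands solely at r3c5 ⇒ r3c5=1.
Step 6. [r2c4∈{4,5}] across col 4, 4 lands solely at r2c4 ⇒ r2c4=4.
Step 7. [r5c2∈{4}] r5c2's peers cover all but 4 ⇒ r5c2=4.
Step 8. [r3c1∈{2}] r3c1 has the single candidate 2. So r3c1=2.
Step 9. [r4c1∈{1}] r4c1 has the single candidate 1, so r4c1=1.
Step 10. [r3c4∈{5}] r3c4 has the single candidate 5. So r3c4=5.
Step 11. [r1c2∈{2}] r1c2's peers cover all but 2. So r1c2=2.
Step 12. [r6c6∈{4}] r6c6 has the single candidate 4, so r6c6=4.
Step 13. [r2c3∈{1}] nothing but 1 survives at r2c3, so r2c3=1.
Step 14. [r6c3∈{2}] r6c3 is down to just 2, so r6c3=2.
Step 15. [r2c1∈{3}] r2c1 is down to just 3. So r2c1=3.
Step 16. [r6c1∈{5}] r6c1 is down to just 5, so r6c1=5.
Step 17. [r6c5∈{3}] r6c5 is down to just 3, so r6c5=3.
Step 18. [r1c1∈{4}] r1c1 is down to just 4 ⇒ r1c1=4.
Step 19. [r5c6∈{1}] nothing but 1 survives at r5c6, so r5c6=1.
Step 20. [r1c5∈{6}] r1c5's peers cover all but 6, so r1c5=6.
Step 21. [r2c6∈{5}] nothing but 5 survives at r2c6, so r2c6=5.
Step 22. [r3c6∈{6}] only 6 remains possible at r3c6, so r3c6=6.
Step 23. [r4c4∈{3}] r4c4 has the single candidate 3, so r4c4=3.

Answer: 4 2 5 1 6 3 / 3 6 1 4 2 5 / 2 3 4 5 1 6 / 1 5 6 3 4 2 / 6 4 3 2 5 1 / 5 1 2 6 3 4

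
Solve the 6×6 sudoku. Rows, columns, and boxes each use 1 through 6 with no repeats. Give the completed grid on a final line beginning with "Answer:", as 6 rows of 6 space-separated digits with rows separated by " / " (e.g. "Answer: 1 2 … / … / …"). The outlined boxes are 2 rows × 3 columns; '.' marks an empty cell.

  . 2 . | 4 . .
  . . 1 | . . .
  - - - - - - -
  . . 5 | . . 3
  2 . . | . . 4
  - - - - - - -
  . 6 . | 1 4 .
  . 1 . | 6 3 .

Step 1. [r2c2∈{3,4,5}] in col 2, 5 fits only at r2c2 ⇒ r2c2=5.
Step 2. [r4c5∈{1,5,6}] in row 4, 1 fits only at r4c5 ⇒ r4c5=1.
Step 3. [r2c1∈{3,4,6}] row 2 places 4 nowhere but r2c1. So r2c1=4.
Step 4. [r3c5∈{2,6}] in box 4, 6 fits only at r3c5 ⇒ r3c5=6.
Step 5. [r1c1∈{3,6}] col 1 places 6 nowhere but r1c1 ⇒ r1c1=6.
Step 6. [r1c3∈{3}] r1c3 has the single candidate 3. So r1c3=3.
Step 7. [r6c1∈{5}] r6c1 is down to just 5 ⇒ r6c1=5.
Step 8. [r6c6∈{2}] nothing but 2 survives at r6c6. So r6c6=2.
Step 9. [r3c4∈{2}] r3c4's peers cover all but 2, so r3c4=2.
Step 10. [r5c6∈{5}] nothing but 5 survives at r5c6, so r5c6=5.
Step 11. [r2c5∈{2}] nothing but 2 survives at r2c5, so r2c5=2.
Step 12. [r5c3∈{2}] r5c3 has the single candidate 2, so r5c3=2.
Step 13. [r5c1∈{3}] only 3 remains possible at r5c1 ⇒ r5c1=3.
Step 14. [r2c4∈{3}] r2c4 is down to just 3, so r2c4=3.
Step 15. [r3c1∈{1}] r3c1 is down to just 1. So r3c1=1.
Step 16. [r1c6∈{1}] only 1 remains possible at r1c6, so r1c6=1.
Step 17. [r4c2∈{3}] r4c2's peers cover all but 3. So r4c2=3.
Step 18. [r6c3∈{4}] only 4 remains possible at r6c3 ⇒ r6c3=4.
Step 19. [r3c2∈{4}] r3c2 is down to just 4 ⇒ r3c2=4.
Step 20. [r4c3∈{6}] r4c3 has the single candidate 6 ⇒ r4c3=6.
Step 21. [r1c5∈{5}] only 5 remains possible at r1c5. So r1c5=5.
Step 22. [r4c4∈{5}] r4c4 is down to just 5, so r4c4=5.
Step 23. [r2c6∈{6}] r2c6 is down to just 6, so r2c6=6.

Answer: 6 2 3 4 5 1 / 4 5 1 3 2 6 / 1 4 5 2 6 3 / 2 3 6 5 1 4 / 3 6 2 1 4 5 / 5 1 4 6 3 2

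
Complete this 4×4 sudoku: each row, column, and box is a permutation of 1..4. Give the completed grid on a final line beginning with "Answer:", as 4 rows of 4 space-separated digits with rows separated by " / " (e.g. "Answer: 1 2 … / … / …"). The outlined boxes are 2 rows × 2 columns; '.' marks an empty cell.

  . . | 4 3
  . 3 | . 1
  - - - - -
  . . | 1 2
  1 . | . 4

Step 1. [r2c1∈{2,4}] in row 2, 4 fits only at r2c1 ⇒ r2c1=4.
Step 2. [r4c2∈{2}] r4c2's peers cover all but 2. So r4c2=2.
Step 3. [r2c3∈{2}] r2c3 is down to just 2, so r2c3=2.
Step 4. [r3c2∈{4}] only 4 remains possible at r3c2 ⇒ r3c2=4.
Step 5. [r1c2∈{1}] nothing but 1 survives at r1c2 ⇒ r1c2=1.
Step 6. [r1c1∈{2}] r1c1 is down to just 2. So r1c1=2.
Step 7. [r4c3∈{3}] r4c3 has the single candidate 3 ⇒ r4c3=3.
Step 8. [r3c1∈{3}] r3c1 is down to just 3, so r3c1=3.

Answer: 2 1 4 3 / 4 3 2 1 / 3 4 1 2 / 1 2 3 4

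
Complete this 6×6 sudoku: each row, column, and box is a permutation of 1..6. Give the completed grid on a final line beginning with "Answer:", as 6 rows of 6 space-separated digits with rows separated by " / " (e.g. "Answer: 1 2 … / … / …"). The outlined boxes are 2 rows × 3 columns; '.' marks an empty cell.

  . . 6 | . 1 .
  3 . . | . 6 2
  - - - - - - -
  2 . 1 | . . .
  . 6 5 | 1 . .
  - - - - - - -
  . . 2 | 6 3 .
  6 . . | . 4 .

Step 1. [r5c1∈{1,4,5}] 1 has one home in col 1: r5c1 ⇒ r5c1=1.
Step 2. [r1c1∈{4,5}] 5 has one home in col 1: r1c1 ⇒ r1c1=5.
Step 3. [r5c6∈{5}] r5c6 is down to just 5, so r5c6=5.
Step 4. [r3c2∈{3,4}] box 3 places 3 nowhere but r3c2 ⇒ r3c2=3.
Step 5. [r2c3∈{4}] r2c3 has the single candidate 4, so r2c3=4.
Step 6. [r1c4∈{3,4}] across col 4, 3 lands solely at r1c4, so r1c4=3.
Step 7. [r3c4∈{4,5}] across col 4, 4 lands solely at r3c4 ⇒ r3c4=4.
Step 8. [r6c6∈{1}] only 1 remains possible at r6c6, so r6c6=1.
Step 9. [r3c5∈{5}] r3c5 is down to just 5. So r3c5=5.
Step 10. [r1c6∈{4}] r1c6's peers cover all but 4 ⇒ r1c6=4.
Step 11. [r5c2∈{4}] only 4 remains possible at r5c2. So r5c2=4.
Step 12. [r6c2∈{5}] r6c2 is down to just 5, so r6c2=5.
Step 13. [r6c4∈{2}] only 2 remains possible at r6c4, so r6c4=2.
Step 14. [r3c6∈{6}] only 6 remains possible at r3c6. So r3c6=6.
Step 15. [r2c2∈{1}] only 1 remains possible at r2c2 ⇒ r2c2=1.
Step 16. [r4c5∈{2}] only 2 remains possible at r4c5 ⇒ r4c5=2.
Step 17. [r6c3∈{3}] r6c3 is down to just 3, so r6c3=3.
Step 18. [r4c6∈{3}] nothing but 3 survives at r4c6, so r4c6=3.
Step 19. [r2c4∈{5}] only 5 remains possible at r2c4. So r2c4=5.
Step 20. [r4c1∈{4}] nothing but 4 survives at r4c1. So r4c1=4.
Step 21. [r1c2∈{2}] r1c2 has the single candidate 2, so r1c2=2.

Answer: 5 2 6 3 1 4 / 3 1 4 5 6 2 / 2 3 1 4 5 6 / 4 6 5 1 2 3 / 1 4 2 6 3 5 / 6 5 3 2 4 1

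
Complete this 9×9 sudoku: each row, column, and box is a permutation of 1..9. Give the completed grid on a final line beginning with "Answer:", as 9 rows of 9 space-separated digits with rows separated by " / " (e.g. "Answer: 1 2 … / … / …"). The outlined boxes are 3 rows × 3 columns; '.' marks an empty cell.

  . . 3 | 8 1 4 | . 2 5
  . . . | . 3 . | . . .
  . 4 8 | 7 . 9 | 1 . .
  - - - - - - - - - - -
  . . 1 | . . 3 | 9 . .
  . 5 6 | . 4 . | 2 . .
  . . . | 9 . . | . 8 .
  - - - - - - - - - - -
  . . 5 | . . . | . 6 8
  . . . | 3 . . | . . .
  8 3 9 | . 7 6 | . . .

Step 1. [r5c4∈{1}] r5c4 has the single candidate 1, so r5c4=1.
Step 2. [r6c9∈{1,3,4,6,7}] r6c9 is the only open cell in row 6 admitting 1, so r6c9=1.
Step 3. [r5c1∈{3,7,9}] r5c1 is the only open cell in row 5 admitting 9 ⇒ r5c1=9.
Step 4. [r6c1∈{2,3,4,7}] col 1 places 3 nowhere but r6c1, so r6c1=3.
Step 5. [r5c6∈{7,8}] across row 5, 8 lands solely at r5c6. So r5c6=8.
Step 6. [r6c6∈{2,5,7}] in col 6, 7 fits only at r6c6. So r6c6=7.
Step 7. [r6c2∈{2}] nothing but 2 survives at r6c2 ⇒ r6c2=2.
Step 8. [r6c3∈{4}] nothing but 4 survives at r6c3, so r6c3=4.
Step 9. [r4c1∈{7}] r4c1 has the single candidate 7. So r4c1=7.
Step 10. [r1c1∈{6}] r1c1 is down to just 6 ⇒ r1c1=6.
Step 11. [r1c7∈{7}] r1c7's peers cover all but 7 ⇒ r1c7=7.
Step 12. [r7c2∈{1,7}] in row 7, 7 fits only at r7c2. So r7c2=7.
Step 13. [r8c3∈{2}] only 2 remains possible at r8c3 ⇒ r8c3=2.
Step 14. [r9c8∈{1,4,5}] row 9 places 1 nowhere but r9c8. So r9c8=1.
Step 15. [r2c7∈{4,6,8}] across row 2, 8 lands solely at r2c7. So r2c7=8.
Step 16. [r6c7∈{5,6}] r6c7 is the only open cell in col 7 admitting 6 ⇒ r6c7=6.
Step 17. [r4c8∈{4,5}] r4c8 is the only open cell in box 6 admitting 5. So r4c8=5.
Step 18. [r4c9∈{4}] r4c9 has the single candidate 4. So r4c9=4.
Step 19. [r3c8∈{3}] nothing but 3 survives at r3c8. So r3c8=3.
Step 20. [r7c5∈{2,9}] in row 7, 9 fits only at r7c5, so r7c5=9.
Step 21. [r2c8∈{4,9}] 4 has one home in row 2: r2c8. So r2c8=4.
Step 22. [r2c9∈{6,9}] in box 3, 9 fits only at r2c9. So r2c9=9.
Step 23. [r2c4∈{2,5,6}] in row 2, 6 fits only at r2c4 ⇒ r2c4=6.
Step 24. [r9c4∈{2,4,5}] across col 4, 5 lands solely at r9c4 ⇒ r9c4=5.
Step 25. [r2c6∈{2,5}] across col 6, 5 lands solely at r2c6. So r2c6=5.
Step 26. [r8c6∈{1}] only 1 remains possible at r8c6 ⇒ r8c6=1.
Step 27. [r7c4∈{2,4}] r7c4 is the only open cell in col 4 admitting 4 ⇒ r7c4=4.
Step 28. [r3c5∈{2}] only 2 remains possible at r3c5 ⇒ r3c5=2.
Step 29. [r5c8∈{7}] r5c8's peers cover all but 7 ⇒ r5c8=7.
Step 30. [r2c2∈{1}] r2c2 has the single candidate 1 ⇒ r2c2=1.
Step 31. [r8c1∈{4}] r8c1 has the single candidate 4. So r8c1=4.
Step 32. [r4c4∈{2}] nothing but 2 survives at r4c4, so r4c4=2.
Step 33. [r4c5∈{6}] r4c5's peers cover all but 6, so r4c5=6.
Step 34. [r3c1∈{5}] only 5 remains possible at r3c1 ⇒ r3c1=5.
Step 35. [r7c7∈{3}] r7c7's peers cover all but 3, so r7c7=3.
Step 36. [r9c7∈{4}] only 4 remains possible at r9c7 ⇒ r9c7=4.
Step 37. [r1c2∈{9}] r1c2 has the single candidate 9. So r1c2=9.
Step 38. [r6c5∈{5}] nothing but 5 survives at r6c5 ⇒ r6c5=5.
Step 39. [r9c9∈{2}] nothing but 2 survives at r9c9 ⇒ r9c9=2.
Step 40. [r7c6∈{2}] r7c6 is down to just 2 ⇒ r7c6=2.
Step 41. [r8c5∈{8}] nothing but 8 survives at r8c5 ⇒ r8c5=8.
Step 42. [r2c1∈{2}] only 2 remains possible at r2c1, so r2c1=2.
Step 43. [r7c1∈{1}] r7c1 is down to just 1. So r7c1=1.
Step 44. [r5c9∈{3}] r5c9's peers cover all but 3. So r5c9=3.
Step 45. [r2c3∈{7}] nothing but 7 survives at r2c3 ⇒ r2c3=7.
Step 46. [r8c8∈{9}] r8c8 is down to just 9, so r8c8=9.
Step 47. [r3c9∈{6}] r3c9 is down to just 6 ⇒ r3c9=6.
Step 48. [r8c2∈{6}] nothing but 6 survives at r8c2. So r8c2=6.
Step 49. [r4c2∈{8}] nothing but 8 survives at r4c2 ⇒ r4c2=8.
Step 50. [r8c9∈{7}] only 7 remains possible at r8c9 ⇒ r8c9=7.
Step 51. [r8c7∈{5}] r8c7 is down to just 5. So r8c7=5.

Answer: 6 9 3 8 1 4 7 2 5 / 2 1 7 6 3 5 8 4 9 / 5 4 8 7 2 9 1 3 6 / 7 8 1 2 6 3 9 5 4 / 9 5 6 1 4 8 2 7 3 / 3 2 4 9 5 7 6 8 1 / 1 7 5 4 9 2 3 6 8 / 4 6 2 3 8 1 5 9 7 / 8 3 9 5 7 6 4 1 2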